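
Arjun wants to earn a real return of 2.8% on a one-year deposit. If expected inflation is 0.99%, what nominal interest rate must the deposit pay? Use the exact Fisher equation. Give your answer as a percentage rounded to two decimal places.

3.82%

(1 + i) = (1 + r)(1 + π) = 1.02800 × 1.00990 = 1.0381772
i = 1.0381772 − 1, so the required nominal rate is 3.82%.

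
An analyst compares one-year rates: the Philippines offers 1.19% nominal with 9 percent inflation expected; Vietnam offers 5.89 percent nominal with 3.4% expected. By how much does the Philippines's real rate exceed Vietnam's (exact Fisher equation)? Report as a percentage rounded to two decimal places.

The Philippines: (1 + 0.0119)/(1 + 0.0900) − 1 = -7.1651%
Vietnam: (1 + 0.0589)/(1 + 0.0340) − 1 = 2.4081%
Differential = -7.1651% − 2.4081% = -9.5733% → -9.57%.

-9.57%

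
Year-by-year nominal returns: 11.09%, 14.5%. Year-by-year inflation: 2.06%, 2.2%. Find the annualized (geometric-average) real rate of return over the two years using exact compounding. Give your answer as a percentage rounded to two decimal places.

10.43%

Compound the nominal returns: 1.1109 × 1.1450 = 1.27198050.
Compound inflation: 1.0206 × 1.0220 = 1.04305320.
Deflate: 1.27198050 / 1.04305320 = 1.21947807.
Annualized real rate = 1.21947807^(1/2) − 1 = 10.4300% → 10.43%.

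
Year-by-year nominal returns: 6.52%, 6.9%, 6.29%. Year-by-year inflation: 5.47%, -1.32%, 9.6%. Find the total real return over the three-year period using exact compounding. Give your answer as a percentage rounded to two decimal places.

6.10%

Nominal growth factor = 1.0652 × 1.0690 × 1.0629 = 1.210323
Price-level growth factor = 1.0547 × 0.9868 × 1.0960 = 1.140693
Real growth factor = 1.210323 / 1.140693 = 1.061042
Total real return = 1.061042 − 1 → 6.10%.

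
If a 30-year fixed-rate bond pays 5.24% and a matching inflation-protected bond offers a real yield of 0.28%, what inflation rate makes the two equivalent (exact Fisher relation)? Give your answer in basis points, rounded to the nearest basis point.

(1 + π) = (1 + i)/(1 + r) = 1.05240 / 1.00280 = 1.049462
Break-even inflation = 1.049462 − 1 → 495 basis points.

495 basis points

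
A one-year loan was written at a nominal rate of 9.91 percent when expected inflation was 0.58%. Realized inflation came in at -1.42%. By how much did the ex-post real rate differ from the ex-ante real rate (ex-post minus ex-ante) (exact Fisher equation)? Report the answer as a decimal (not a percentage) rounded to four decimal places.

0.0222

Ex-ante: (1 + 0.0991)/(1 + 0.0058) − 1 = 9.2762%
Ex-post: (1 + 0.0991)/(1 − 0.0142) − 1 = 11.4932%
Difference (ex-post − ex-ante) = 2.2170% → 0.0222.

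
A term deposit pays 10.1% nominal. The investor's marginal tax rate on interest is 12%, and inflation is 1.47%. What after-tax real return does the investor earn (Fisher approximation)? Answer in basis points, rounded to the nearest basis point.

After-tax nominal return = 10.1% × (1 − 0.12) = 8.8880%.
r ≈ 8.8880% − 1.47% → 742 basis points.

742 basis points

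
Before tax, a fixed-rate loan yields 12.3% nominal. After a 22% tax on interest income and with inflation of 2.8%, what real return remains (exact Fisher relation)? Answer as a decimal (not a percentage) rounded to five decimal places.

After-tax nominal return = 12.3% × (1 − 0.22) = 9.5940%.
1 + r = 1.09594 / 1.02800 = 1.066089
After-tax real rate = 1.066089 − 1 → 0.06609.

0.06609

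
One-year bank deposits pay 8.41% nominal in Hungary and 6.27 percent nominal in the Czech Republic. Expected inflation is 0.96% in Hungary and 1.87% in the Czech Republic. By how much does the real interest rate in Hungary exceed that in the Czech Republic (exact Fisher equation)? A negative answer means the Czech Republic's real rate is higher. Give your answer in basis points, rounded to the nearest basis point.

Hungary: (1 + 0.0841)/(1 + 0.0096) − 1 = 7.3792%
The Czech Republic: (1 + 0.0627)/(1 + 0.0187) − 1 = 4.3192%
Differential = 7.3792% − 4.3192% = 3.0599% → 306 basis points.

306 basis points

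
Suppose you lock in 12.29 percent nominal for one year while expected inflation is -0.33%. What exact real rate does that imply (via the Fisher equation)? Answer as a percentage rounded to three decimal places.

1 + r = 1.12290 / 0.99670 = 1.126618
r = 1.126618 − 1 = 12.6618%, i.e. 12.662%.

12.662%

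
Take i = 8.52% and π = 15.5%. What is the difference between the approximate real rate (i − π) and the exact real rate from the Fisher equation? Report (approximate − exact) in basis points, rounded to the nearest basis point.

Approximate: r ≈ 8.520% − 15.500% = -6.9800%
Exact: (1 + 0.0852)/(1 + 0.1550) − 1 = -6.0433%
Error = -6.9800% − (-6.0433%) = -0.9367% → -94 basis points.

-94 basis points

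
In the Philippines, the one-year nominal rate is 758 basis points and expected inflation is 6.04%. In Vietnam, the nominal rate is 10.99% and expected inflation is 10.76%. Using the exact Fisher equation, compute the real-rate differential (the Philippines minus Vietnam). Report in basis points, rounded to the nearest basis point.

The Philippines: (1 + 0.0758)/(1 + 0.0604) − 1 = 1.4523%
Vietnam: (1 + 0.1099)/(1 + 0.1076) − 1 = 0.2077%
Differential = 1.4523% − 0.2077% = 1.2446% → 124 basis points.

124 basis points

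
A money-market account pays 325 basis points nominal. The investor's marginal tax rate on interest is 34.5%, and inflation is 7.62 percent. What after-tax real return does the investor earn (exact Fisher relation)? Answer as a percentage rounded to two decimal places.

-5.10%

After-tax nominal return = 3.25% × (1 − 0.345) = 2.12875%.
1 + r = 1.0212875 / 1.07620 = 0.948976
After-tax real rate = 0.948976 − 1 → -5.10%.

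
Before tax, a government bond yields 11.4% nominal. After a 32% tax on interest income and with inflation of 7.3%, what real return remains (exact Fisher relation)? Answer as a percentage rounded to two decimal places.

0.42%

After-tax nominal return = 11.4% × (1 − 0.32) = 7.7520%.
1 + r = 1.07752 / 1.07300 = 1.004212
After-tax real rate = 1.004212 − 1 → 0.42%.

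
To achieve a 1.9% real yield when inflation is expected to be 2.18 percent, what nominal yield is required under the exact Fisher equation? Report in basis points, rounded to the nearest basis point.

(1 + i) = (1 + r)(1 + π) = 1.01900 × 1.02180 = 1.0412142
i = 1.0412142 − 1, so the required nominal rate is 412 basis points.

412 basis points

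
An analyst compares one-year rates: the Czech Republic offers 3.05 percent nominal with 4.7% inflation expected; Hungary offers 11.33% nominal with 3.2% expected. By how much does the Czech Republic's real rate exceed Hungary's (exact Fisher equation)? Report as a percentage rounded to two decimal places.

The Czech Republic: (1 + 0.0305)/(1 + 0.0470) − 1 = -1.5759%
Hungary: (1 + 0.1133)/(1 + 0.0320) − 1 = 7.8779%
Differential = -1.5759% − 7.8779% = -9.4538% → -9.45%.

-9.45%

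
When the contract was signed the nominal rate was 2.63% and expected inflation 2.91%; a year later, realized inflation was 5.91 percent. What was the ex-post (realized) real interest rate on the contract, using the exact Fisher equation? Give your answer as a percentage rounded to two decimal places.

-3.10%

Ex-post: (1 + 0.0263)/(1 + 0.0591) − 1 = -3.0970%
So the realized real rate is -3.10%.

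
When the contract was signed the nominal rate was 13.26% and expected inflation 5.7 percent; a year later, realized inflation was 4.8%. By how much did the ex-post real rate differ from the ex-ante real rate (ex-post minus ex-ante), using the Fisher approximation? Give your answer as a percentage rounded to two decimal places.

0.90%

Ex-ante: 13.26% − 5.7% = 7.560%
Ex-post: 13.26% − 4.8% = 8.460%
Difference (ex-post − ex-ante) = 0.9000% → 0.90%.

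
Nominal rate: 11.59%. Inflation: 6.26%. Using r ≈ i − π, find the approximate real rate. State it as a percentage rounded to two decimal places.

r ≈ i − π = 11.59% − 6.26% = 5.33%.

5.33%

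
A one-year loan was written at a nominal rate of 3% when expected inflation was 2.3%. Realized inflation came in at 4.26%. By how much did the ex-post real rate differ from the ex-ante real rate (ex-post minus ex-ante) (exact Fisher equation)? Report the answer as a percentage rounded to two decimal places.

-1.89%

Ex-ante: (1 + 0.0300)/(1 + 0.0230) − 1 = 0.6843%
Ex-post: (1 + 0.0300)/(1 + 0.0426) − 1 = -1.2085%
Difference (ex-post − ex-ante) = -1.8928% → -1.89%.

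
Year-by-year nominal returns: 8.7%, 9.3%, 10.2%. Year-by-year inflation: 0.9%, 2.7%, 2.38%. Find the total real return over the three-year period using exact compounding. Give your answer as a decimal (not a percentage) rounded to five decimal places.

Nominal growth factor = 1.0870 × 1.0930 × 1.1020 = 1.309276
Price-level growth factor = 1.0090 × 1.0270 × 1.0238 = 1.060906
Real growth factor = 1.309276 / 1.060906 = 1.234112
Total real return = 1.234112 − 1 → 0.23411.

0.23411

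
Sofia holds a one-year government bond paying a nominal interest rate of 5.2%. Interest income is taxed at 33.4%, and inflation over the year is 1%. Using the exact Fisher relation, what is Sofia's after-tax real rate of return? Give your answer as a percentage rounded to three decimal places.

2.439%

After-tax nominal return = 5.2% × (1 − 0.334) = 3.4632%.
1 + r = 1.034632 / 1.01000 = 1.024388
After-tax real rate = 1.024388 − 1 → 2.439%.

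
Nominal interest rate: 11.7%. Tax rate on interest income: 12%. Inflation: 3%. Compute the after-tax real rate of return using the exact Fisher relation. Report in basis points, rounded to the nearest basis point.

After-tax nominal return = 11.7% × (1 − 0.12) = 10.2960%.
1 + r = 1.10296 / 1.03000 = 1.070835
After-tax real rate = 1.070835 − 1 → 708 basis points.

708 basis points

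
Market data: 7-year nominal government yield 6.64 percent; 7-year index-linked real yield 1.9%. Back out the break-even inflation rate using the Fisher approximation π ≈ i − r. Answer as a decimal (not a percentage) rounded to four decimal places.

π ≈ i − r = 6.64% − 1.9% → 0.0474.

0.0474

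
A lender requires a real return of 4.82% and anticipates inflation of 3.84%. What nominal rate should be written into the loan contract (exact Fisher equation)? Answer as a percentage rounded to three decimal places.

8.845%

(1 + i) = (1 + r)(1 + π) = 1.04820 × 1.03840 = 1.08845088
i = 1.08845088 − 1, so the required nominal rate is 8.845%.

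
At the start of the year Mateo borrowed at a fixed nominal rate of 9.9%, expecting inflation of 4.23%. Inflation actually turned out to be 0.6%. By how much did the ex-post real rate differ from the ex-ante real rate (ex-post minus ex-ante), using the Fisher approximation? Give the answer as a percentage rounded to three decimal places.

Ex-ante: 9.9% − 4.23% = 5.670%
Ex-post: 9.9% − 0.6% = 9.300%
Difference (ex-post − ex-ante) = 3.6300% → 3.630%.

3.630%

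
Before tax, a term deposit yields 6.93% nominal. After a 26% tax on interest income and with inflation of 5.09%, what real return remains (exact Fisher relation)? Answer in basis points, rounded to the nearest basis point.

After-tax nominal return = 6.93% × (1 − 0.26) = 5.1282%.
1 + r = 1.051282 / 1.05090 = 1.000363
After-tax real rate = 1.000363 − 1 → 4 basis points.

4 basis points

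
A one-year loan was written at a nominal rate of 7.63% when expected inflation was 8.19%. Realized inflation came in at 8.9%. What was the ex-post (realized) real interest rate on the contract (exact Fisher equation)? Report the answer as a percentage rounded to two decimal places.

Ex-post: (1 + 0.0763)/(1 + 0.0890) − 1 = -1.1662%
So the realized real rate is -1.17%.

-1.17%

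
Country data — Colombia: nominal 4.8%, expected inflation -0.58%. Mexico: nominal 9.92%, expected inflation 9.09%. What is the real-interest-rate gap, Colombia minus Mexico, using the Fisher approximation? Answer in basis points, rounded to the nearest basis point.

Colombia: 4.8% − (-0.58%) = 5.380%
Mexico: 9.92% − 9.09% = 0.830%
Differential = 4.550% → 455 basis points.

455 basis points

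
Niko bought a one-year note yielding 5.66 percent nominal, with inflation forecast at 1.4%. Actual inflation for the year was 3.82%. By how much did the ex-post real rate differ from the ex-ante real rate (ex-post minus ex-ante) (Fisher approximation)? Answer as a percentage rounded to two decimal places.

Ex-ante: 5.66% − 1.4% = 4.260%
Ex-post: 5.66% − 3.82% = 1.840%
Difference (ex-post − ex-ante) = -2.4200% → -2.42%.

-2.42%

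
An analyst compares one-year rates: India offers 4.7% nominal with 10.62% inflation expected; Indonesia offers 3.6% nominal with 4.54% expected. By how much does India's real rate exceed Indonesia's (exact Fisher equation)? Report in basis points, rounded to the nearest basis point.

India: (1 + 0.0470)/(1 + 0.1062) − 1 = -5.3517%
Indonesia: (1 + 0.0360)/(1 + 0.0454) − 1 = -0.8992%
Differential = -5.3517% − (-0.8992%) = -4.4525% → -445 basis points.

-445 basis points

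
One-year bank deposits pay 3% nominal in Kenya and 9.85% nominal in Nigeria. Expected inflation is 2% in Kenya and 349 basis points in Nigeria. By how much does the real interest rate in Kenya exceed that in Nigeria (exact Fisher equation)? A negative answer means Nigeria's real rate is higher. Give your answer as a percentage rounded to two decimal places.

Kenya: (1 + 0.0300)/(1 + 0.0200) − 1 = 0.9804%
Nigeria: (1 + 0.0985)/(1 + 0.0349) − 1 = 6.1455%
Differential = 0.9804% − 6.1455% = -5.1651% → -5.17%.

-5.17%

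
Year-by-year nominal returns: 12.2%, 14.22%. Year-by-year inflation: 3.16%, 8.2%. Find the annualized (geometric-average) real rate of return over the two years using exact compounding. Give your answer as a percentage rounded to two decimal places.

7.15%

Nominal growth factor = 1.1220 × 1.1422 = 1.28154840
Price-level growth factor = 1.0316 × 1.0820 = 1.11619120
Real growth factor = 1.28154840 / 1.11619120 = 1.14814415
Annualized real rate = 1.14814415^(1/2) − 1 = 7.1515% → 7.15%.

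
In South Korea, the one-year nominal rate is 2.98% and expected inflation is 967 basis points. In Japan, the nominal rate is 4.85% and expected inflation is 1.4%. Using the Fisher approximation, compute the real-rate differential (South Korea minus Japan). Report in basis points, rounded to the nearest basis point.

-1014 basis points

South Korea: 2.98% − 9.67% = -6.690%
Japan: 4.85% − 1.4% = 3.450%
Differential = -10.140% → -1014 basis points.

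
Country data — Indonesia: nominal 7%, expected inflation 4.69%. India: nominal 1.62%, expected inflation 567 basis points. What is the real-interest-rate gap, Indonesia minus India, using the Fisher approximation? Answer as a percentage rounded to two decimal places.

Indonesia: 7% − 4.69% = 2.310%
India: 1.62% − 5.67% = -4.050%
Differential = 6.360% → 6.36%.

6.36%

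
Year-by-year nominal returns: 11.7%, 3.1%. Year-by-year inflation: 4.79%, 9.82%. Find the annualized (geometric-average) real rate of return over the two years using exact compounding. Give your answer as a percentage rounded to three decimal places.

0.036%

Compound the nominal returns: 1.1170 × 1.0310 = 1.15162700.
Compound inflation: 1.0479 × 1.0982 = 1.15080378.
Deflate: 1.15162700 / 1.15080378 = 1.00071534.
Annualized real rate = 1.00071534^(1/2) − 1 = 0.0358% → 0.036%.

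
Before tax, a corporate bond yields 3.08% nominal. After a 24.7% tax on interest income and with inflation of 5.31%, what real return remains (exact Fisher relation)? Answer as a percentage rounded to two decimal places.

After-tax nominal return = 3.08% × (1 − 0.247) = 2.31924%.
1 + r = 1.0231924 / 1.05310 = 0.971600
After-tax real rate = 0.971600 − 1 → -2.84%.

-2.84%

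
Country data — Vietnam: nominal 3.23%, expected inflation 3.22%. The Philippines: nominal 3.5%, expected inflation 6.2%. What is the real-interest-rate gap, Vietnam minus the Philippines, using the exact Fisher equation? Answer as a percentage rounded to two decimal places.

Vietnam: (1 + 0.0323)/(1 + 0.0322) − 1 = 0.0097%
The Philippines: (1 + 0.0350)/(1 + 0.0620) − 1 = -2.5424%
Differential = 0.0097% − (-2.5424%) = 2.5521% → 2.55%.

2.55%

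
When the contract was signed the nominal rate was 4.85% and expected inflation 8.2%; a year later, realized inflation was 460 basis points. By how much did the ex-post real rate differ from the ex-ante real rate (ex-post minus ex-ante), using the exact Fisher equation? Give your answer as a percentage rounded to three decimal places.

Ex-ante: (1 + 0.0485)/(1 + 0.0820) − 1 = -3.0961%
Ex-post: (1 + 0.0485)/(1 + 0.0460) − 1 = 0.2390%
Difference (ex-post − ex-ante) = 3.3351% → 3.335%.

3.335%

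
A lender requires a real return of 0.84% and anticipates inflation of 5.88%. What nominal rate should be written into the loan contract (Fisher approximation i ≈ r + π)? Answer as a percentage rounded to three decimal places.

6.720%

i ≈ r + π = 0.84% + 5.88% = 6.720%.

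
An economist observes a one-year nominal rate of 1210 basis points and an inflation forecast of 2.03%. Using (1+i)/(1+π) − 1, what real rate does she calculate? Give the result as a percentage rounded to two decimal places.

1 + r = 1.12100 / 1.02030 = 1.098696
r = 1.098696 − 1 = 9.8696%, i.e. 9.87%.

9.87%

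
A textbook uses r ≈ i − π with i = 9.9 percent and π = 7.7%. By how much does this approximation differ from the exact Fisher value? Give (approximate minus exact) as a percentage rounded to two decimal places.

Approximate: r ≈ 9.900% − 7.700% = 2.2000%
Exact: (1 + 0.0990)/(1 + 0.0770) − 1 = 2.0427%
Error = 2.2000% − 2.0427% = 0.1573% → 0.16%.

0.16%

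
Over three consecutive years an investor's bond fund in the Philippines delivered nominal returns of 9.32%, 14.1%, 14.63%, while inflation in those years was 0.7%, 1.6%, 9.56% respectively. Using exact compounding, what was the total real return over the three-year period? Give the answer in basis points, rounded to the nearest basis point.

2756 basis points

Compound the nominal returns: 1.0932 × 1.1410 × 1.1463 = 1.429827.
Compound inflation: 1.0070 × 1.0160 × 1.0956 = 1.120922.
Deflate: 1.429827 / 1.120922 = 1.275582.
Total real return = 1.275582 − 1 → 2756 basis points.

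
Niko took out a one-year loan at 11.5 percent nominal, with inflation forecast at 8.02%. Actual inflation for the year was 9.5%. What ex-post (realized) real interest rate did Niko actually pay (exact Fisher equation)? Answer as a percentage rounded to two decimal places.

Ex-post: (1 + 0.1150)/(1 + 0.0950) − 1 = 1.8265%
So the realized real rate is 1.83%.

1.83%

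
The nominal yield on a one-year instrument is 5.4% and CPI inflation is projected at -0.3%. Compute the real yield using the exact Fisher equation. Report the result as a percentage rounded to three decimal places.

1 + r = 1.05400 / 0.99700 = 1.057172
r = 1.057172 − 1 = 5.7172%, i.e. 5.717%.

5.717%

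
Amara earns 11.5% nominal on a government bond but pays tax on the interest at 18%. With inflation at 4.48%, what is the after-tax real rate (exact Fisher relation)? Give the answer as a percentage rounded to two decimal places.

After-tax nominal return = 11.5% × (1 − 0.18) = 9.4300%.
1 + r = 1.09430 / 1.04480 = 1.047377
After-tax real rate = 1.047377 − 1 → 4.74%.

4.74%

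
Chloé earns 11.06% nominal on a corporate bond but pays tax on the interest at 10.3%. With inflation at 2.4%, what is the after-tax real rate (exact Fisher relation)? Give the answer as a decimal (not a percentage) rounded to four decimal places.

After-tax nominal return = 11.06% × (1 − 0.103) = 9.92082%.
1 + r = 1.0992082 / 1.02400 = 1.073446
After-tax real rate = 1.073446 − 1 → 0.0734.

0.0734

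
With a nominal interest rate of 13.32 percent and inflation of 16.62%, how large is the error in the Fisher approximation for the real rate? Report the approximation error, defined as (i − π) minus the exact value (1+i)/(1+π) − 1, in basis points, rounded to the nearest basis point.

Approximate: r ≈ 13.320% − 16.620% = -3.3000%
Exact: (1 + 0.1332)/(1 + 0.1662) − 1 = -2.8297%
Error = -3.3000% − (-2.8297%) = -0.4703% → -47 basis points.

-47 basis points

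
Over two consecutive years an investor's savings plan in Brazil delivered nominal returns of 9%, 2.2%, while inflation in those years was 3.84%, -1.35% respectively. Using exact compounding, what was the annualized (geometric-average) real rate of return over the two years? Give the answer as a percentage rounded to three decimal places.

Compound the nominal returns: 1.0900 × 1.0220 = 1.11398000.
Compound inflation: 1.0384 × 0.9865 = 1.02438160.
Deflate: 1.11398000 / 1.02438160 = 1.08746584.
Annualized real rate = 1.08746584^(1/2) − 1 = 4.2816% → 4.282%.

4.282%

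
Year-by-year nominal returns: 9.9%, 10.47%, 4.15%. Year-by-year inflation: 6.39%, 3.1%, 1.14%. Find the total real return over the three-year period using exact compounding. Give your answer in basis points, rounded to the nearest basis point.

1398 basis points

Nominal growth factor = 1.0990 × 1.1047 × 1.0415 = 1.264449
Price-level growth factor = 1.0639 × 1.0310 × 1.0114 = 1.109385
Real growth factor = 1.264449 / 1.109385 = 1.139774
Total real return = 1.139774 − 1 → 1398 basis points.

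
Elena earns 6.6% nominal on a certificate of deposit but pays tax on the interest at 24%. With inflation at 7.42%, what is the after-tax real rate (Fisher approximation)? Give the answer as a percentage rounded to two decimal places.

After-tax nominal return = 6.6% × (1 − 0.24) = 5.0160%.
r ≈ 5.0160% − 7.42% → -2.40%.

-2.40%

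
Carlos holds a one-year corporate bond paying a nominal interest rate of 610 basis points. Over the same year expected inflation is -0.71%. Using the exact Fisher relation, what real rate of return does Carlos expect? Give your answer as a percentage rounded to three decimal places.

1 + r = 1.06100 / 0.99290 = 1.068587
r = 1.068587 − 1 = 6.8587%, i.e. 6.859%.

6.859%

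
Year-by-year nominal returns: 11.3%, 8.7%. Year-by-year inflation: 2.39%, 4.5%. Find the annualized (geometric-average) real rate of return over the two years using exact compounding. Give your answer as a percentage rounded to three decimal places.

Compound the nominal returns: 1.1130 × 1.0870 = 1.20983100.
Compound inflation: 1.0239 × 1.0450 = 1.06997550.
Deflate: 1.20983100 / 1.06997550 = 1.13070907.
Annualized real rate = 1.13070907^(1/2) − 1 = 6.3348% → 6.335%.

6.335%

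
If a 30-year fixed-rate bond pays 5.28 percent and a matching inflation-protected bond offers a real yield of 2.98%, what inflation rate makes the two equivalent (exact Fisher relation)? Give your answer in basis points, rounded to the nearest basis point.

(1 + π) = (1 + i)/(1 + r) = 1.05280 / 1.02980 = 1.022334
Break-even inflation = 1.022334 − 1 → 223 basis points.

223 basis points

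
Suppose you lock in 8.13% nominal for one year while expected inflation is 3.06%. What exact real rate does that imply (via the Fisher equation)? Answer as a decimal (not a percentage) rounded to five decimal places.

0.04919

By the Fisher equation, 1 + r = (1 + i)/(1 + π).
1 + r = 1.08130 / 1.03060 = 1.0491946
r = 1.0491946 − 1 = 4.91946%, i.e. 0.04919.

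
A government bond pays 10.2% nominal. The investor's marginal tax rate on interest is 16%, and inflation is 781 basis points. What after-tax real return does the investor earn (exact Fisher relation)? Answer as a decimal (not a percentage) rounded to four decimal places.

After-tax nominal return = 10.2% × (1 − 0.16) = 8.5680%.
1 + r = 1.08568 / 1.07810 = 1.007031
After-tax real rate = 1.007031 − 1 → 0.0070.

0.0070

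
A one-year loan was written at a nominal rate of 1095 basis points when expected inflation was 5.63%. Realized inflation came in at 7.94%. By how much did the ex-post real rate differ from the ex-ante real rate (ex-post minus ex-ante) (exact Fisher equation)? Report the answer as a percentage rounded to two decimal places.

-2.25%

Ex-ante: (1 + 0.1095)/(1 + 0.0563) − 1 = 5.0364%
Ex-post: (1 + 0.1095)/(1 + 0.0794) − 1 = 2.7886%
Difference (ex-post − ex-ante) = -2.2479% → -2.25%.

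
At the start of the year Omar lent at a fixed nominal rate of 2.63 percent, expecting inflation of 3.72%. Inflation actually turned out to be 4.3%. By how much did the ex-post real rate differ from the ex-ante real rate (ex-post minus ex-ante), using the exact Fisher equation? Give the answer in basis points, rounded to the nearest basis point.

-55 basis points

Ex-ante: (1 + 0.0263)/(1 + 0.0372) − 1 = -1.0509%
Ex-post: (1 + 0.0263)/(1 + 0.0430) − 1 = -1.6012%
Difference (ex-post − ex-ante) = -0.5502% → -55 basis points.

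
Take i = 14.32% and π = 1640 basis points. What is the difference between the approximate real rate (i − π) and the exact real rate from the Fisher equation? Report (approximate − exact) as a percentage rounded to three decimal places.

Approximate: r ≈ 14.320% − 16.400% = -2.0800%
Exact: (1 + 0.1432)/(1 + 0.1640) − 1 = -1.7869%
Error = -2.0800% − (-1.7869%) = -0.2931% → -0.293%.

-0.293%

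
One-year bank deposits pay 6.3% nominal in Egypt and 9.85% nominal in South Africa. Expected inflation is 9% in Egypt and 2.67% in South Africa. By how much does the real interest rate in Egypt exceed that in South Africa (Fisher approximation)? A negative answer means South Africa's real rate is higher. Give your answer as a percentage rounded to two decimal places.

-9.88%

Egypt: 6.3% − 9% = -2.700%
South Africa: 9.85% − 2.67% = 7.180%
Differential = -9.880% → -9.88%.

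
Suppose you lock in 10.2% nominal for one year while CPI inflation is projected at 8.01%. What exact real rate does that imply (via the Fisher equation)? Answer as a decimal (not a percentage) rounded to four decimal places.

1 + r = 1.10200 / 1.08010 = 1.020276
r = 1.020276 − 1 = 2.0276%, i.e. 0.0203.

0.0203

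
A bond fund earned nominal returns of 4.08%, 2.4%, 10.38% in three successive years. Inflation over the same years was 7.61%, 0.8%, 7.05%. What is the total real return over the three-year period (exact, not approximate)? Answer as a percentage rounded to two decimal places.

Compound the nominal returns: 1.0408 × 1.0240 × 1.1038 = 1.176407.
Compound inflation: 1.0761 × 1.0080 × 1.0705 = 1.161181.
Deflate: 1.176407 / 1.161181 = 1.013113.
Total real return = 1.013113 − 1 → 1.31%.

1.31%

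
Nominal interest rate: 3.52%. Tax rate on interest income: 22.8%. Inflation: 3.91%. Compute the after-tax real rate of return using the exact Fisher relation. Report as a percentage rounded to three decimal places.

After-tax nominal return = 3.52% × (1 − 0.228) = 2.71744%.
1 + r = 1.0271744 / 1.03910 = 0.988523
After-tax real rate = 0.988523 − 1 → -1.148%.

-1.148%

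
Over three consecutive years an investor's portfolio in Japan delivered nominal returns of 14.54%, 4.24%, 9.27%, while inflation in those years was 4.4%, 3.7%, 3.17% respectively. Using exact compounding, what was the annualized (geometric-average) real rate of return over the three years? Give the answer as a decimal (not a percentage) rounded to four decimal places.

Nominal growth factor = 1.1454 × 1.0424 × 1.0927 = 1.30464551
Price-level growth factor = 1.0440 × 1.0370 × 1.0317 = 1.11694731
Real growth factor = 1.30464551 / 1.11694731 = 1.16804571
Annualized real rate = 1.16804571^(1/3) − 1 = 5.3141% → 0.0531.

0.0531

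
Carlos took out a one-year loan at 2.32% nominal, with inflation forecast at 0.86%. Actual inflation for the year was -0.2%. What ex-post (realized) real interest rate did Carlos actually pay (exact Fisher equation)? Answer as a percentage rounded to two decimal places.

2.53%

Ex-post: (1 + 0.0232)/(1 − 0.0020) − 1 = 2.5251%
So the realized real rate is 2.53%.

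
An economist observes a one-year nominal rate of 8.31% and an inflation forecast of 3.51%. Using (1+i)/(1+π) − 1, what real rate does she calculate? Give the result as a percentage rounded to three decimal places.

1 + r = 1.08310 / 1.03510 = 1.046372
r = 1.046372 − 1 = 4.6372%, i.e. 4.637%.

4.637%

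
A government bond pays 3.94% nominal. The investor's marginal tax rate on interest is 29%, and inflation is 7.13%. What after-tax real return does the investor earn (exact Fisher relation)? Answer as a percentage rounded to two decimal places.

After-tax nominal return = 3.94% × (1 − 0.29) = 2.7974%.
1 + r = 1.027974 / 1.07130 = 0.959558
After-tax real rate = 0.959558 − 1 → -4.04%.

-4.04%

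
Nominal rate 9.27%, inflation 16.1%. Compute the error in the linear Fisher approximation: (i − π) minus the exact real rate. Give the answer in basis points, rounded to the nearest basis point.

-95 basis points

Approximate: r ≈ 9.270% − 16.100% = -6.8300%
Exact: (1 + 0.0927)/(1 + 0.1610) − 1 = -5.8829%
Error = -6.8300% − (-5.8829%) = -0.9471% → -95 basis points.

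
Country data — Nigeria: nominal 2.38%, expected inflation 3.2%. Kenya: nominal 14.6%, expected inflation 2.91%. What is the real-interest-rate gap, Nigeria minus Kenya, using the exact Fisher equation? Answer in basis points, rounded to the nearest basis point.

Nigeria: (1 + 0.0238)/(1 + 0.0320) − 1 = -0.7946%
Kenya: (1 + 0.1460)/(1 + 0.0291) − 1 = 11.3594%
Differential = -0.7946% − 11.3594% = -12.1540% → -1215 basis points.

-1215 basis points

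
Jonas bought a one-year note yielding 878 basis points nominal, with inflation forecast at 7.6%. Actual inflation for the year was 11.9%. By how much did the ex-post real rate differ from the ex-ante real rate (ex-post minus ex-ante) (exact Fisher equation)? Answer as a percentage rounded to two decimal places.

-3.88%

Ex-ante: (1 + 0.0878)/(1 + 0.0760) − 1 = 1.0967%
Ex-post: (1 + 0.0878)/(1 + 0.1190) − 1 = -2.7882%
Difference (ex-post − ex-ante) = -3.8849% → -3.88%.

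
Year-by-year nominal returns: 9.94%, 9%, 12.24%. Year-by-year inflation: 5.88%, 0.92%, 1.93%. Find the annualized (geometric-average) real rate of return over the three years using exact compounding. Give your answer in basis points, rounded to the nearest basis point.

Nominal growth factor = 1.0994 × 1.0900 × 1.1224 = 1.34502355
Price-level growth factor = 1.0588 × 1.0092 × 1.0193 = 1.08916380
Real growth factor = 1.34502355 / 1.08916380 = 1.23491393
Annualized real rate = 1.23491393^(1/3) − 1 = 7.2866% → 729 basis points.

729 basis points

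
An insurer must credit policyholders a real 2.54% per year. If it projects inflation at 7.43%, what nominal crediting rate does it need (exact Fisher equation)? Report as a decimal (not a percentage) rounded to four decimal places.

0.1016

(1 + i) = (1 + r)(1 + π) = 1.02540 × 1.07430 = 1.10158722
i = 1.10158722 − 1, so the required nominal rate is 0.1016.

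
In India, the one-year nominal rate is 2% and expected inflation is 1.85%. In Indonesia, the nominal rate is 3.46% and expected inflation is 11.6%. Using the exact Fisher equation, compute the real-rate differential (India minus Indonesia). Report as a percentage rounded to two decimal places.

India: (1 + 0.0200)/(1 + 0.0185) − 1 = 0.1473%
Indonesia: (1 + 0.0346)/(1 + 0.1160) − 1 = -7.2939%
Differential = 0.1473% − (-7.2939%) = 7.4412% → 7.44%.

7.44%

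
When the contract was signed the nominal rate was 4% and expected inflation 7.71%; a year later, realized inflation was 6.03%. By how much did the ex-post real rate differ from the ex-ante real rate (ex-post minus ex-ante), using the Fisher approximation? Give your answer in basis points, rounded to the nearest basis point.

168 basis points

Ex-ante: 4% − 7.71% = -3.710%
Ex-post: 4% − 6.03% = -2.030%
Difference (ex-post − ex-ante) = 1.6800% → 168 basis points.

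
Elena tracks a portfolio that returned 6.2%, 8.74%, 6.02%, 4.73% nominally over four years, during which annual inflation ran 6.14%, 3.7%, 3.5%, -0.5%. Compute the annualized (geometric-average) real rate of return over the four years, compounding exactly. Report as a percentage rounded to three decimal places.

3.131%

Nominal growth factor = 1.0620 × 1.0874 × 1.0602 × 1.0473 = 1.28225012
Price-level growth factor = 1.0614 × 1.0370 × 1.0350 × 0.9950 = 1.13349934
Real growth factor = 1.28225012 / 1.13349934 = 1.13123147
Annualized real rate = 1.13123147^(1/4) − 1 = 3.1307% → 3.131%.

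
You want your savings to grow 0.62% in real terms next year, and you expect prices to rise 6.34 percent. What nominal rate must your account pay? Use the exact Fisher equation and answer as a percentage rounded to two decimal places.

(1 + i) = (1 + r)(1 + π) = 1.00620 × 1.06340 = 1.06999308
i = 1.06999308 − 1, so the required nominal rate is 7.00%.

7.00%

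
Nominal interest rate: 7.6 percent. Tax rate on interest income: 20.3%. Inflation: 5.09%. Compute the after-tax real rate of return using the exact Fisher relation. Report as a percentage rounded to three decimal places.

0.920%

After-tax nominal return = 7.6% × (1 − 0.203) = 6.0572%.
1 + r = 1.060572 / 1.05090 = 1.009204
After-tax real rate = 1.009204 − 1 → 0.920%.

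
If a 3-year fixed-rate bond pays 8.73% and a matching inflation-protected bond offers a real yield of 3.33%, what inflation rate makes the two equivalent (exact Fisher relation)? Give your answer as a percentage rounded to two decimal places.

(1 + π) = (1 + i)/(1 + r) = 1.08730 / 1.03330 = 1.052260
Break-even inflation = 1.052260 − 1 → 5.23%.

5.23%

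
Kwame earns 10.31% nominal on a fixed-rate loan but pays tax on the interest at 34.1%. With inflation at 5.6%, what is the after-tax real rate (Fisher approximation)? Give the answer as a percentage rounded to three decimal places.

After-tax nominal return = 10.31% × (1 − 0.341) = 6.79429%.
r ≈ 6.79429% − 5.6% → 1.194%.

1.194%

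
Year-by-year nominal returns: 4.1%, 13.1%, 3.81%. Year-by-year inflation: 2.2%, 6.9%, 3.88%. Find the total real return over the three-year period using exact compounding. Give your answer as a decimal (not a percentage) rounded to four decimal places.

Nominal growth factor = 1.0410 × 1.1310 × 1.0381 = 1.222229
Price-level growth factor = 1.0220 × 1.0690 × 1.0388 = 1.134908
Real growth factor = 1.222229 / 1.134908 = 1.076941
Total real return = 1.076941 − 1 → 0.0769.

0.0769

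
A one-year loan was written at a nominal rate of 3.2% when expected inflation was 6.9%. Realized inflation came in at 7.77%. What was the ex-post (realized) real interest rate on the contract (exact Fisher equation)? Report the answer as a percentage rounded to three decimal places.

-4.241%

Ex-post: (1 + 0.0320)/(1 + 0.0777) − 1 = -4.24051%
So the realized real rate is -4.241%.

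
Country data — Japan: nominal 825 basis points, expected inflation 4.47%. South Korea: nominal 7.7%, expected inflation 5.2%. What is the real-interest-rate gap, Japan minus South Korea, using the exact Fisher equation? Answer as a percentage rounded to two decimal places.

1.24%

Japan: (1 + 0.0825)/(1 + 0.0447) − 1 = 3.6183%
South Korea: (1 + 0.0770)/(1 + 0.0520) − 1 = 2.3764%
Differential = 3.6183% − 2.3764% = 1.2418% → 1.24%.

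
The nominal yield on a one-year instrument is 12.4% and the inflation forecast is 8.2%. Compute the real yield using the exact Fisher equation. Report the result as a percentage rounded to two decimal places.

3.88%

1 + r = 1.12400 / 1.08200 = 1.038817
r = 1.038817 − 1 = 3.8817%, i.e. 3.88%.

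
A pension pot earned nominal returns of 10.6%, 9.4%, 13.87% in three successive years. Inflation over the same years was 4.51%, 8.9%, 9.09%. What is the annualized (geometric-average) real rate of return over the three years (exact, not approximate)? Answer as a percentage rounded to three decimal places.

3.531%

Nominal growth factor = 1.1060 × 1.0940 × 1.1387 = 1.37778601
Price-level growth factor = 1.0451 × 1.0890 × 1.0909 = 1.24156845
Real growth factor = 1.37778601 / 1.24156845 = 1.10971409
Annualized real rate = 1.10971409^(1/3) − 1 = 3.5310% → 3.531%.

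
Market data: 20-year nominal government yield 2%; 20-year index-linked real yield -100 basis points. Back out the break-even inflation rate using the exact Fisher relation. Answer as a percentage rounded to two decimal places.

(1 + π) = (1 + i)/(1 + r) = 1.02000 / 0.99000 = 1.030303
Break-even inflation = 1.030303 − 1 → 3.03%.

3.03%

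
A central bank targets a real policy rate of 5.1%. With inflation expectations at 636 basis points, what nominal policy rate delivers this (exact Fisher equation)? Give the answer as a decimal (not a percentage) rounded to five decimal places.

(1 + i) = (1 + r)(1 + π) = 1.05100 × 1.06360 = 1.1178436
i = 1.1178436 − 1, so the required nominal rate is 0.11784.

0.11784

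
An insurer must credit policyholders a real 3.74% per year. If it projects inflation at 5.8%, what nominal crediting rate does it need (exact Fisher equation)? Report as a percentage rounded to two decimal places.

9.76%

(1 + i) = (1 + r)(1 + π) = 1.03740 × 1.05800 = 1.0975692
i = 1.0975692 − 1, so the required nominal rate is 9.76%.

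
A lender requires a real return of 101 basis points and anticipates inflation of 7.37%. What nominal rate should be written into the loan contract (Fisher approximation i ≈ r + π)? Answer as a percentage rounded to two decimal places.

8.38%

i ≈ r + π = 1.01% + 7.37% = 8.38%.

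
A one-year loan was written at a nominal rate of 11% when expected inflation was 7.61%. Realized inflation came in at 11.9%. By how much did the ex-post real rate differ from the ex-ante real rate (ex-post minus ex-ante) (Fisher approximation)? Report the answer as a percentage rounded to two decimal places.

-4.29%

Ex-ante: 11% − 7.61% = 3.390%
Ex-post: 11% − 11.9% = -0.900%
Difference (ex-post − ex-ante) = -4.2900% → -4.29%.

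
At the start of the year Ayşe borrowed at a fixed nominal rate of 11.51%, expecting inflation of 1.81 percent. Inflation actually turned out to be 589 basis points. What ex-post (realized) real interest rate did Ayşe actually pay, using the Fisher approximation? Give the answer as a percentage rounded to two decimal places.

Ex-post: 11.51% − 5.89% = 5.620%
So the realized real rate is 5.62%.

5.62%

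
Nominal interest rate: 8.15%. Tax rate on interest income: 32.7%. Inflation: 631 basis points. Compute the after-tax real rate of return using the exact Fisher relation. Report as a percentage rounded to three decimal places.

After-tax nominal return = 8.15% × (1 − 0.327) = 5.48495%.
1 + r = 1.0548495 / 1.06310 = 0.992239
After-tax real rate = 0.992239 − 1 → -0.776%.

-0.776%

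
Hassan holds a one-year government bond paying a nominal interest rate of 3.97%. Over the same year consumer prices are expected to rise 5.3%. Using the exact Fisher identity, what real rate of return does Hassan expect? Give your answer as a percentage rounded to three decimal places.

-1.263%

By the Fisher identity, 1 + r = (1 + i)/(1 + π).
1 + r = 1.03970 / 1.05300 = 0.987369
r = 0.987369 − 1 = -1.2631%, i.e. -1.263%.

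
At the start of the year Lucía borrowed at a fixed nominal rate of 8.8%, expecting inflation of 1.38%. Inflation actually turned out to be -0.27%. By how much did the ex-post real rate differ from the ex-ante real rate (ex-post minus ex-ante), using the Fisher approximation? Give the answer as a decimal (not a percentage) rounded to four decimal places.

0.0165

Ex-ante: 8.8% − 1.38% = 7.420%
Ex-post: 8.8% − (-0.27%) = 9.070%
Difference (ex-post − ex-ante) = 1.6500% → 0.0165.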